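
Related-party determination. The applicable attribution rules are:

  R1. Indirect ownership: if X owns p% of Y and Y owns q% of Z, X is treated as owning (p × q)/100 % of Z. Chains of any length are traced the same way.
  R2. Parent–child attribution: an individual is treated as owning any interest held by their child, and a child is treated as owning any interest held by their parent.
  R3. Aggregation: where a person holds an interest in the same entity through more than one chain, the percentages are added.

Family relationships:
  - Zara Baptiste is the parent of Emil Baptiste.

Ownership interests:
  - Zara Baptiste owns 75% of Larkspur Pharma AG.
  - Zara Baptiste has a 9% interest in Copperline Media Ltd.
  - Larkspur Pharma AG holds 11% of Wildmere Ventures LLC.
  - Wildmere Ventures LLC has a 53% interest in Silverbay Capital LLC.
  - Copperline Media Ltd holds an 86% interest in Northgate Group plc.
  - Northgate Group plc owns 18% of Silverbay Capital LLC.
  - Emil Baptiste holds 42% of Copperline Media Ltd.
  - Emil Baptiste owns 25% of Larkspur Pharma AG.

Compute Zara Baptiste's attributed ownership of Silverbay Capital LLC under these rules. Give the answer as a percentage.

By parent–child attribution (R2), Zara Baptiste is treated as also owning Emil Baptiste's interest in Copperline Media Ltd, giving 9% + 42% = 51%.
By parent–child attribution (R2), Zara Baptiste is treated as also owning Emil Baptiste's interest in Larkspur Pharma AG, giving 75% + 25% = 100%.
Chain via Copperline Media Ltd → Northgate Group plc (R1): 51% × 86% × 18% = 7.8948% of Silverbay Capital LLC.
Chain via Larkspur Pharma AG → Wildmere Ventures LLC (R1): 100% × 11% × 53% = 5.83% of Silverbay Capital LLC.
Aggregating (R3): 7.8948% + 5.83% = 13.7248%.

13.7248%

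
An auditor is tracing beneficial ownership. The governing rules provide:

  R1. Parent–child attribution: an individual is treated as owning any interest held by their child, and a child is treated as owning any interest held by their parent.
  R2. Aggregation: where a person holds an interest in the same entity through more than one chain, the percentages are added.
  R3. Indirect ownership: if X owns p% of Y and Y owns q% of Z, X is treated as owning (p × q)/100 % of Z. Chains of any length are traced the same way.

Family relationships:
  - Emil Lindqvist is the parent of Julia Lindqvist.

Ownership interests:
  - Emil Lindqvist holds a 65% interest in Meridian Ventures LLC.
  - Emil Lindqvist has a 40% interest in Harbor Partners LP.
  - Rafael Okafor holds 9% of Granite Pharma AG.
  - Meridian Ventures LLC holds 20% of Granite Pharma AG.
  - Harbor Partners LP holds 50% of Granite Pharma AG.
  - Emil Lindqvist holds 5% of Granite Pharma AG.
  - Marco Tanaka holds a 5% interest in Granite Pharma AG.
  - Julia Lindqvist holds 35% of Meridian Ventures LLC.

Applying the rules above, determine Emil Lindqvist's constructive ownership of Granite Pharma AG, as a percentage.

45%

By parent–child attribution (R1), Emil Lindqvist is treated as also owning Julia Lindqvist's interest in Meridian Ventures LLC, giving 65% + 35% = 100%.
Chain via Harbor Partners LP (R3): 40% × 50% = 20% of Granite Pharma AG.
Chain via Meridian Ventures LLC (R3): 100% × 20% = 20% of Granite Pharma AG.
Direct interest in Granite Pharma AG: 5%.
Aggregating (R2): 20% + 20% + 5% = 45%.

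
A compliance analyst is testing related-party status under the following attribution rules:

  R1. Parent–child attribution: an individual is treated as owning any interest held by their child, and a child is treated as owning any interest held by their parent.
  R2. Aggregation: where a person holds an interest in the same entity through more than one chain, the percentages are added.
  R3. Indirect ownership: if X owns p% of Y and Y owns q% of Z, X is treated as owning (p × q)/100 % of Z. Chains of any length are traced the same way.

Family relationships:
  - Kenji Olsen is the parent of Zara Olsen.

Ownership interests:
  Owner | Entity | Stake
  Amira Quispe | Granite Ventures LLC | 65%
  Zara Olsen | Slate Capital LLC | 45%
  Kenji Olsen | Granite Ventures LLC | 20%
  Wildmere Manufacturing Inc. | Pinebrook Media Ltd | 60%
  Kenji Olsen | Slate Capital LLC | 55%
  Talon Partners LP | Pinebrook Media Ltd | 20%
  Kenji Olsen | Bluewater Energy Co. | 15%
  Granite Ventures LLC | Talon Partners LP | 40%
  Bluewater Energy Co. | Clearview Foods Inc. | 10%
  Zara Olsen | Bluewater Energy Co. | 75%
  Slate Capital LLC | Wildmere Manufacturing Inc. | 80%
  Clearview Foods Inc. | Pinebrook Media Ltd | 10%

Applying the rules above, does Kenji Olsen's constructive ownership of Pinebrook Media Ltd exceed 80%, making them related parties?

By parent–child attribution (R1), Kenji Olsen is treated as also owning Zara Olsen's interest in Slate Capital LLC, giving 55% + 45% = 100%.
By parent–child attribution (R1), Kenji Olsen is treated as also owning Zara Olsen's interest in Bluewater Energy Co, giving 15% + 75% = 90%.
Chain via Granite Ventures LLC → Talon Partners LP (R3): 20% × 40% × 20% = 1.6% of Pinebrook Media Ltd.
Chain via Slate Capital LLC → Wildmere Manufacturing Inc. (R3): 100% × 80% × 60% = 48% of Pinebrook Media Ltd.
Chain via Bluewater Energy Co. → Clearview Foods Inc. (R3): 90% × 10% × 10% = 0.9% of Pinebrook Media Ltd.
Aggregating (R2): 1.6% + 48% + 0.9% = 50.5%.
50.5% does not exceed the 80% threshold, so Kenji is not a related party to Pinebrook Media Ltd.

No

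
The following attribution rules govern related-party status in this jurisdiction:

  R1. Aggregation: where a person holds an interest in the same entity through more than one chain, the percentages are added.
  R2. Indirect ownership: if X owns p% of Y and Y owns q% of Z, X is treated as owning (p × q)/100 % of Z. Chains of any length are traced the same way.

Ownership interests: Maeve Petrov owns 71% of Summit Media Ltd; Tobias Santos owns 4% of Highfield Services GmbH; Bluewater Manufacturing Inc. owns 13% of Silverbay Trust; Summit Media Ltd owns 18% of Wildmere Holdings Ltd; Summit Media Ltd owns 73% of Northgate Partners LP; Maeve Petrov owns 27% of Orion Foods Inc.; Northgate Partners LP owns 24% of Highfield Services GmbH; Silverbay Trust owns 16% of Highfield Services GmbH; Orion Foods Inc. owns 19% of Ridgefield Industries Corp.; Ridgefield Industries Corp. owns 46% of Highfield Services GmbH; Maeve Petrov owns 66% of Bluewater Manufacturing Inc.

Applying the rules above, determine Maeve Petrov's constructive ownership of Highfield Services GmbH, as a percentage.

16.1718%

Chain via Summit Media Ltd → Northgate Partners LP (R2): 71% × 73% × 24% = 12.4392% of Highfield Services GmbH.
Chain via Orion Foods Inc. → Ridgefield Industries Corp. (R2): 27% × 19% × 46% = 2.3598% of Highfield Services GmbH.
Chain via Bluewater Manufacturing Inc. → Silverbay Trust (R2): 66% × 13% × 16% = 1.3728% of Highfield Services GmbH.
Aggregating (R1): 12.4392% + 2.3598% + 1.3728% = 16.1718%.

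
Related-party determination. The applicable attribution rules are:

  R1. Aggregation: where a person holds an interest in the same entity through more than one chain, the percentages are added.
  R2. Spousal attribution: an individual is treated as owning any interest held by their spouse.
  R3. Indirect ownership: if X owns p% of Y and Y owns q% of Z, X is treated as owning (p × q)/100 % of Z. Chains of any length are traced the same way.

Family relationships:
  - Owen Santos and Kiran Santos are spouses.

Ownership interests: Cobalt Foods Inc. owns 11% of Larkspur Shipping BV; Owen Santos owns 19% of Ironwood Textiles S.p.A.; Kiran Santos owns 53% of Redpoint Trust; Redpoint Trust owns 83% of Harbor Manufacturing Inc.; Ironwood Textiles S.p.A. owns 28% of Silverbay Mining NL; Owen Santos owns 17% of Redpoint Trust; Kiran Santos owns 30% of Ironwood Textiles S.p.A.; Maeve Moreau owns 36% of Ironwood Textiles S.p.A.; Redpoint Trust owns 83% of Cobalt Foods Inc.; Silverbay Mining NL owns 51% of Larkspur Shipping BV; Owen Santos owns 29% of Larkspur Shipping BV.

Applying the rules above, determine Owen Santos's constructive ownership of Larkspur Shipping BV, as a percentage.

By spousal attribution (R2), Owen Santos is treated as also owning Kiran Santos's interest in Ironwood Textiles S.p.A, giving 19% + 30% = 49%.
By spousal attribution (R2), Owen Santos is treated as also owning Kiran Santos's interest in Redpoint Trust, giving 17% + 53% = 70%.
Chain via Ironwood Textiles S.p.A. → Silverbay Mining NL (R3): 49% × 28% × 51% = 6.9972% of Larkspur Shipping BV.
Chain via Redpoint Trust → Cobalt Foods Inc. (R3): 70% × 83% × 11% = 6.391% of Larkspur Shipping BV.
Direct interest in Larkspur Shipping BV: 29%.
Aggregating (R1): 6.9972% + 6.391% + 29% = 42.3882%.

42.3882%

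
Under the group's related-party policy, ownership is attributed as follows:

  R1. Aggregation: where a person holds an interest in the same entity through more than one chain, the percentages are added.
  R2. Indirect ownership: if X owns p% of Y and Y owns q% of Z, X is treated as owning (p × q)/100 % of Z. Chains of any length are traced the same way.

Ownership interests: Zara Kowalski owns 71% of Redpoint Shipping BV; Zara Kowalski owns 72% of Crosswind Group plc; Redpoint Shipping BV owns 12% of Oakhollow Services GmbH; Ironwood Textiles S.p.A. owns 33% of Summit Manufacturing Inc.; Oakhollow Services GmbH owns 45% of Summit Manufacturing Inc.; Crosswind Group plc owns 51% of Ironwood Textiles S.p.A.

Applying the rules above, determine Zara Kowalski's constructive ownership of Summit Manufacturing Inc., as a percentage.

Chain via Redpoint Shipping BV → Oakhollow Services GmbH (R2): 71% × 12% × 45% = 3.834% of Summit Manufacturing Inc.
Chain via Crosswind Group plc → Ironwood Textiles S.p.A. (R2): 72% × 51% × 33% = 12.1176% of Summit Manufacturing Inc.
Aggregating (R1): 3.834% + 12.1176% = 15.9516%.

15.9516%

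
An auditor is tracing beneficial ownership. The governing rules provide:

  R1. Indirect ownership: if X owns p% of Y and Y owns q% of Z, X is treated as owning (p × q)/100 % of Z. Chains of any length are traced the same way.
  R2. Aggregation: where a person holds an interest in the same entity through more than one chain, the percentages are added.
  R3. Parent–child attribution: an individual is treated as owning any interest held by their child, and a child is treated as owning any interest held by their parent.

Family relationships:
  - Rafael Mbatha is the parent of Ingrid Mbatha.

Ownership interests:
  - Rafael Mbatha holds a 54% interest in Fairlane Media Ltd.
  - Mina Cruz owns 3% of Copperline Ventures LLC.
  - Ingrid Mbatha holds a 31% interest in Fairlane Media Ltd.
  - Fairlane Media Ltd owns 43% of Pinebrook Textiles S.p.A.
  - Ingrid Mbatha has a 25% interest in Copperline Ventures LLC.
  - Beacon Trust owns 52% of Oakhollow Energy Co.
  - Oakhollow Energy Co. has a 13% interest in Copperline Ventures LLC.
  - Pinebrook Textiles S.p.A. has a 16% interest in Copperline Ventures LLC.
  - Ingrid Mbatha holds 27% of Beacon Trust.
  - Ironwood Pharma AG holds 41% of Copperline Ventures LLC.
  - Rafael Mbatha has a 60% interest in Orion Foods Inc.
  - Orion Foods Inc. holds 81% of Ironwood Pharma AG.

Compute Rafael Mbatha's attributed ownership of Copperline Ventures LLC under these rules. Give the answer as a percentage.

By parent–child attribution (R3), Rafael Mbatha is treated as also owning Ingrid Mbatha's interest in Fairlane Media Ltd, giving 54% + 31% = 85%.
By parent–child attribution (R3), Rafael Mbatha is treated as owning Ingrid Mbatha's 27% interest in Beacon Trust.
By parent–child attribution (R3), Rafael Mbatha is treated as owning Ingrid Mbatha's 25% interest in Copperline Ventures LLC.
Chain via Orion Foods Inc. → Ironwood Pharma AG (R1): 60% × 81% × 41% = 19.926% of Copperline Ventures LLC.
Chain via Fairlane Media Ltd → Pinebrook Textiles S.p.A. (R1): 85% × 43% × 16% = 5.848% of Copperline Ventures LLC.
Chain via Beacon Trust → Oakhollow Energy Co. (R1): 27% × 52% × 13% = 1.8252% of Copperline Ventures LLC.
Direct interest in Copperline Ventures LLC: 25%.
Aggregating (R2): 19.926% + 5.848% + 1.8252% + 25% = 52.5992%.

52.5992%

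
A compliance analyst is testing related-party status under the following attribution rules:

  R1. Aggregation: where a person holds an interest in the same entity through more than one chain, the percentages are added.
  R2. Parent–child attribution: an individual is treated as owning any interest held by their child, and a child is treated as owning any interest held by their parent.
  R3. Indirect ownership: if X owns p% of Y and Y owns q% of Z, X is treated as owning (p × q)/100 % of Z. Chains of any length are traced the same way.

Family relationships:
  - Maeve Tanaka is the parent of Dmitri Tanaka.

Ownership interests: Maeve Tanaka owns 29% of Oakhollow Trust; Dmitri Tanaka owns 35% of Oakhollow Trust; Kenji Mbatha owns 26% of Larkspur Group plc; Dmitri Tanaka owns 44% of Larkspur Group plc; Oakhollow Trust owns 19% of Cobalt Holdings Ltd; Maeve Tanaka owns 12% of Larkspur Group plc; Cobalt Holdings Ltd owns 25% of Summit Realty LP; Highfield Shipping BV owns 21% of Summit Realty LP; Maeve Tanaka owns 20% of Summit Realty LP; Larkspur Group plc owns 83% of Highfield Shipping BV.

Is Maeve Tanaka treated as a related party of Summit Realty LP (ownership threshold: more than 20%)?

By parent–child attribution (R2), Maeve Tanaka is treated as also owning Dmitri Tanaka's interest in Larkspur Group plc, giving 12% + 44% = 56%.
By parent–child attribution (R2), Maeve Tanaka is treated as also owning Dmitri Tanaka's interest in Oakhollow Trust, giving 29% + 35% = 64%.
Chain via Larkspur Group plc → Highfield Shipping BV (R3): 56% × 83% × 21% = 9.7608% of Summit Realty LP.
Chain via Oakhollow Trust → Cobalt Holdings Ltd (R3): 64% × 19% × 25% = 3.04% of Summit Realty LP.
Direct interest in Summit Realty LP: 20%.
Aggregating (R1): 9.7608% + 3.04% + 20% = 32.8008%.
32.8008% exceeds the 20% threshold, so Maeve is a related party to Summit Realty LP.

Yes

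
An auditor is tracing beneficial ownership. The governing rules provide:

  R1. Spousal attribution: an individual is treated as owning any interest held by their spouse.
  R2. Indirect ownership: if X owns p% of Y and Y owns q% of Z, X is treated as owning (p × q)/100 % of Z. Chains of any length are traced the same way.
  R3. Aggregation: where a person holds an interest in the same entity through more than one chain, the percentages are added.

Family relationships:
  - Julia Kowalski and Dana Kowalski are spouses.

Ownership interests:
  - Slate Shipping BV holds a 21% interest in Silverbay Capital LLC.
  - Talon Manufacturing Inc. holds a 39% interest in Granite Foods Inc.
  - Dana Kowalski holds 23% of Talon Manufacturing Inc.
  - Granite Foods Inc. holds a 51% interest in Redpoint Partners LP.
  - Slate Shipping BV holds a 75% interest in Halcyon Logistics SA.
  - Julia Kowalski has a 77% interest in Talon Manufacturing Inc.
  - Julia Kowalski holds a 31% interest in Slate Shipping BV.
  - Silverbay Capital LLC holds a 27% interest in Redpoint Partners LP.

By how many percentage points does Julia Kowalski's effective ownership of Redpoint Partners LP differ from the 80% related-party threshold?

By spousal attribution (R1), Julia Kowalski is treated as also owning Dana Kowalski's interest in Talon Manufacturing Inc, giving 77% + 23% = 100%.
Chain via Talon Manufacturing Inc. → Granite Foods Inc. (R2): 100% × 39% × 51% = 19.89% of Redpoint Partners LP.
Chain via Slate Shipping BV → Silverbay Capital LLC (R2): 31% × 21% × 27% = 1.7577% of Redpoint Partners LP.
Aggregating (R3): 19.89% + 1.7577% = 21.6477%.
21.6477% falls short of the 80% threshold by 58.3523 percentage points.

58.3523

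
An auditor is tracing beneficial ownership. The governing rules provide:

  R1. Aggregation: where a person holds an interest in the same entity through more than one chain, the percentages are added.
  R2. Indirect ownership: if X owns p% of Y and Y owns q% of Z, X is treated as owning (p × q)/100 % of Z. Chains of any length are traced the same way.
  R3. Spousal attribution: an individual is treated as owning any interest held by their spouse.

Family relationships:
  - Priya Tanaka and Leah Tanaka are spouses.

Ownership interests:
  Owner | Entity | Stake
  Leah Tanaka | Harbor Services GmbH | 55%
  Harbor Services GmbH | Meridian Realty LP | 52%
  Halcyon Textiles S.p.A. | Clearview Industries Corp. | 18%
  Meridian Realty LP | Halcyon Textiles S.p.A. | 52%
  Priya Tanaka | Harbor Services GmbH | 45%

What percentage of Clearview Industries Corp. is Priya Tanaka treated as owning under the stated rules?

By spousal attribution (R3), Priya Tanaka is treated as also owning Leah Tanaka's interest in Harbor Services GmbH, giving 45% + 55% = 100%.
Chain via Harbor Services GmbH → Meridian Realty LP → Halcyon Textiles S.p.A. (R2): 100% × 52% × 52% × 18% = 4.8672% of Clearview Industries Corp.

4.8672%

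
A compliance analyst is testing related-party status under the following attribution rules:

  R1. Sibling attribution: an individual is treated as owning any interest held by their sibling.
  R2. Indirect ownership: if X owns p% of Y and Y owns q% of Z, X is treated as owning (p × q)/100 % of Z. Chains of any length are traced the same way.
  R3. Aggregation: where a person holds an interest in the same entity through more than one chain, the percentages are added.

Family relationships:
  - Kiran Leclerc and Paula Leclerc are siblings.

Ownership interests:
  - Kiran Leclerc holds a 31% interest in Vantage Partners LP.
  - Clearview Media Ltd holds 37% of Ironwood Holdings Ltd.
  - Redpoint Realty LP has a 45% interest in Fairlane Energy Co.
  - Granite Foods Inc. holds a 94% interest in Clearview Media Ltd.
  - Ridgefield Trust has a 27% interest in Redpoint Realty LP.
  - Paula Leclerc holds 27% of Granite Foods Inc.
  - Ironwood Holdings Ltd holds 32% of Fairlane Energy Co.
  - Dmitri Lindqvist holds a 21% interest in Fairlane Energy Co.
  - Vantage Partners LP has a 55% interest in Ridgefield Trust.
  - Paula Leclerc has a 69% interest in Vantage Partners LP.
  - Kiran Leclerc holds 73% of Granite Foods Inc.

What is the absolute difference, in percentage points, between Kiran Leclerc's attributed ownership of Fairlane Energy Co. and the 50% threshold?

By sibling attribution (R1), Kiran Leclerc is treated as also owning Paula Leclerc's interest in Vantage Partners LP, giving 31% + 69% = 100%.
By sibling attribution (R1), Kiran Leclerc is treated as also owning Paula Leclerc's interest in Granite Foods Inc, giving 73% + 27% = 100%.
Chain via Vantage Partners LP → Ridgefield Trust → Redpoint Realty LP (R2): 100% × 55% × 27% × 45% = 6.6825% of Fairlane Energy Co.
Chain via Granite Foods Inc. → Clearview Media Ltd → Ironwood Holdings Ltd (R2): 100% × 94% × 37% × 32% = 11.1296% of Fairlane Energy Co.
Aggregating (R3): 6.6825% + 11.1296% = 17.8121%.
17.8121% falls short of the 50% threshold by 32.1879 percentage points.

32.1879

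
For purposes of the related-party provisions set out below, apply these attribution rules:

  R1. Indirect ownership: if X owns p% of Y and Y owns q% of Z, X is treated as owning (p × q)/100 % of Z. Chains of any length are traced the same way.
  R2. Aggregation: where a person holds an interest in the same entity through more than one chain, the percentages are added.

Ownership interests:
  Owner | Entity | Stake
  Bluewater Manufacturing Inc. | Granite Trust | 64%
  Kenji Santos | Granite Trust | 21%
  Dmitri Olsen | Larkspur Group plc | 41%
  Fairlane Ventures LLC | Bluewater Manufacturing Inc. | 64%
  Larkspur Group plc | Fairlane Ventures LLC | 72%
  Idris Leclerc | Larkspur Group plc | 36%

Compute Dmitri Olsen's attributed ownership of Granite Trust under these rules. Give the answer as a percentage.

12.091392%

Chain via Larkspur Group plc → Fairlane Ventures LLC → Bluewater Manufacturing Inc. (R1): 41% × 72% × 64% × 64% = 12.091392% of Granite Trust.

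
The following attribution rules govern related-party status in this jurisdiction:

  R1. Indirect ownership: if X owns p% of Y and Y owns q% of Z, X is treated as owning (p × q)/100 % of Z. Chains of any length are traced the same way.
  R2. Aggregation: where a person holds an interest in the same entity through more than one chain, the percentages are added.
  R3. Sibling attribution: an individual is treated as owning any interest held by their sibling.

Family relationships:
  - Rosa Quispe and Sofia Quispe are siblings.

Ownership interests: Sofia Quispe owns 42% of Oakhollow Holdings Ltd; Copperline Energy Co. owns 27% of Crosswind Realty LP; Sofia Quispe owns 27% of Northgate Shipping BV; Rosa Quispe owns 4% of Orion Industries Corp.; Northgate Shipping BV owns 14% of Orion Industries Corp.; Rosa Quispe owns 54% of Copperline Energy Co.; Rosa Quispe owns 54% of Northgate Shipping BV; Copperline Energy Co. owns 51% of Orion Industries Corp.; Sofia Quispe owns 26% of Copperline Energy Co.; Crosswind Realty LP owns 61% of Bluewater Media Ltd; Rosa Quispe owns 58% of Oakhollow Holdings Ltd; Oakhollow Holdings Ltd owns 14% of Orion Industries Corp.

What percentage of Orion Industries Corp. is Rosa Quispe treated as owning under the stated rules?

70.14%

By sibling attribution (R3), Rosa Quispe is treated as also owning Sofia Quispe's interest in Northgate Shipping BV, giving 54% + 27% = 81%.
By sibling attribution (R3), Rosa Quispe is treated as also owning Sofia Quispe's interest in Oakhollow Holdings Ltd, giving 58% + 42% = 100%.
By sibling attribution (R3), Rosa Quispe is treated as also owning Sofia Quispe's interest in Copperline Energy Co, giving 54% + 26% = 80%.
Chain via Northgate Shipping BV (R1): 81% × 14% = 11.34% of Orion Industries Corp.
Chain via Oakhollow Holdings Ltd (R1): 100% × 14% = 14% of Orion Industries Corp.
Chain via Copperline Energy Co. (R1): 80% × 51% = 40.8% of Orion Industries Corp.
Direct interest in Orion Industries Corp: 4%.
Aggregating (R2): 11.34% + 14% + 40.8% + 4% = 70.14%.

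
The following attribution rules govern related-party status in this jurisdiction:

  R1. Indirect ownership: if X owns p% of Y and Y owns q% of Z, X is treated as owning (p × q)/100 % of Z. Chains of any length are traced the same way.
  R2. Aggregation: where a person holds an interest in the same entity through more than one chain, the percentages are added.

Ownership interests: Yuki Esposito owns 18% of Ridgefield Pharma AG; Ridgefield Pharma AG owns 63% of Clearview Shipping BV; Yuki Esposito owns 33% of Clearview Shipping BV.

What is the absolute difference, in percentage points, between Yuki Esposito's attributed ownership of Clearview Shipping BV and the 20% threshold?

24.34

Chain via Ridgefield Pharma AG (R1): 18% × 63% = 11.34% of Clearview Shipping BV.
Direct interest in Clearview Shipping BV: 33%.
Aggregating (R2): 11.34% + 33% = 44.34%.
44.34% exceeds the 20% threshold by 24.34 percentage points.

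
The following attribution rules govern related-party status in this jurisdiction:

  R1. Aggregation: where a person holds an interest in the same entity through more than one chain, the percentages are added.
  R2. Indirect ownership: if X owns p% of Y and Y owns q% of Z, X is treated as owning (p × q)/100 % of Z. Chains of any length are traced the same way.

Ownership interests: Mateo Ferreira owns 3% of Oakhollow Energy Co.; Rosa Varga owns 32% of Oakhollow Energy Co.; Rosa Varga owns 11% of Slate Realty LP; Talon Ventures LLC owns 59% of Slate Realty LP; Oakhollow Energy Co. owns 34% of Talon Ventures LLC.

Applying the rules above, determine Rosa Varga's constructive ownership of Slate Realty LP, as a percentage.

17.4192%

Chain via Oakhollow Energy Co. → Talon Ventures LLC (R2): 32% × 34% × 59% = 6.4192% of Slate Realty LP.
Direct interest in Slate Realty LP: 11%.
Aggregating (R1): 6.4192% + 11% = 17.4192%.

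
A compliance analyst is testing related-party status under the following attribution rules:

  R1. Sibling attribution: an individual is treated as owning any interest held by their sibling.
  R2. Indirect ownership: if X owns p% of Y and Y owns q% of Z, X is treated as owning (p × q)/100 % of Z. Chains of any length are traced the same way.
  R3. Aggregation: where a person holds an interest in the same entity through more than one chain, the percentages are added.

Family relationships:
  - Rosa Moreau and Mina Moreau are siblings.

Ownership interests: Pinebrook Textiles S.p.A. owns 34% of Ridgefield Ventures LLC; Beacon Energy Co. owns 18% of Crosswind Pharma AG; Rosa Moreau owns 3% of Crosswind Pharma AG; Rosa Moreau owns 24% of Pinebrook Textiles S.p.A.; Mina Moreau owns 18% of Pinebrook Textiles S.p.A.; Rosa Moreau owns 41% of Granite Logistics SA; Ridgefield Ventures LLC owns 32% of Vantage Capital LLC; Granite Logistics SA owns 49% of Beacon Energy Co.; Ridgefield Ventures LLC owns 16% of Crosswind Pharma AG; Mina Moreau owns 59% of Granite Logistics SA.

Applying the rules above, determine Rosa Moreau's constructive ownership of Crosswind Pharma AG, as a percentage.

14.1048%

By sibling attribution (R1), Rosa Moreau is treated as also owning Mina Moreau's interest in Granite Logistics SA, giving 41% + 59% = 100%.
By sibling attribution (R1), Rosa Moreau is treated as also owning Mina Moreau's interest in Pinebrook Textiles S.p.A, giving 24% + 18% = 42%.
Chain via Granite Logistics SA → Beacon Energy Co. (R2): 100% × 49% × 18% = 8.82% of Crosswind Pharma AG.
Chain via Pinebrook Textiles S.p.A. → Ridgefield Ventures LLC (R2): 42% × 34% × 16% = 2.2848% of Crosswind Pharma AG.
Direct interest in Crosswind Pharma AG: 3%.
Aggregating (R3): 8.82% + 2.2848% + 3% = 14.1048%.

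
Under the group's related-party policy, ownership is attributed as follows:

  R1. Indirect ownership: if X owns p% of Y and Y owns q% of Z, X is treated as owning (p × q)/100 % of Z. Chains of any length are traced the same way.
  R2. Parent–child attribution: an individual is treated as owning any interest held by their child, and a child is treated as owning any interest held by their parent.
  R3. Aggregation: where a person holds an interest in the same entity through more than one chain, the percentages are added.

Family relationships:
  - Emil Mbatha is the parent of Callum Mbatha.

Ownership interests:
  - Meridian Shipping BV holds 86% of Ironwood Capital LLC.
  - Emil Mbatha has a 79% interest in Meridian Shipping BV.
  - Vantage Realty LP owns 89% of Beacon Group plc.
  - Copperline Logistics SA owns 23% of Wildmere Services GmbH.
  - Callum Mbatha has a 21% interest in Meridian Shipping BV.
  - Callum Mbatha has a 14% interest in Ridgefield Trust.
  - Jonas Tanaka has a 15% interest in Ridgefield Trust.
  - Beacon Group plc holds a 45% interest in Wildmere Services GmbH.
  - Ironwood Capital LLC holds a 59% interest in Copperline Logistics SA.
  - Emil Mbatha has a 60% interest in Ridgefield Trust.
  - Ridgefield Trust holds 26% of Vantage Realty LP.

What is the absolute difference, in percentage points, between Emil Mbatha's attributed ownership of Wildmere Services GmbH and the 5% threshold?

By parent–child attribution (R2), Emil Mbatha is treated as also owning Callum Mbatha's interest in Ridgefield Trust, giving 60% + 14% = 74%.
By parent–child attribution (R2), Emil Mbatha is treated as also owning Callum Mbatha's interest in Meridian Shipping BV, giving 79% + 21% = 100%.
Chain via Ridgefield Trust → Vantage Realty LP → Beacon Group plc (R1): 74% × 26% × 89% × 45% = 7.70562% of Wildmere Services GmbH.
Chain via Meridian Shipping BV → Ironwood Capital LLC → Copperline Logistics SA (R1): 100% × 86% × 59% × 23% = 11.6702% of Wildmere Services GmbH.
Aggregating (R3): 7.70562% + 11.6702% = 19.37582%.
19.37582% exceeds the 5% threshold by 14.37582 percentage points.

14.37582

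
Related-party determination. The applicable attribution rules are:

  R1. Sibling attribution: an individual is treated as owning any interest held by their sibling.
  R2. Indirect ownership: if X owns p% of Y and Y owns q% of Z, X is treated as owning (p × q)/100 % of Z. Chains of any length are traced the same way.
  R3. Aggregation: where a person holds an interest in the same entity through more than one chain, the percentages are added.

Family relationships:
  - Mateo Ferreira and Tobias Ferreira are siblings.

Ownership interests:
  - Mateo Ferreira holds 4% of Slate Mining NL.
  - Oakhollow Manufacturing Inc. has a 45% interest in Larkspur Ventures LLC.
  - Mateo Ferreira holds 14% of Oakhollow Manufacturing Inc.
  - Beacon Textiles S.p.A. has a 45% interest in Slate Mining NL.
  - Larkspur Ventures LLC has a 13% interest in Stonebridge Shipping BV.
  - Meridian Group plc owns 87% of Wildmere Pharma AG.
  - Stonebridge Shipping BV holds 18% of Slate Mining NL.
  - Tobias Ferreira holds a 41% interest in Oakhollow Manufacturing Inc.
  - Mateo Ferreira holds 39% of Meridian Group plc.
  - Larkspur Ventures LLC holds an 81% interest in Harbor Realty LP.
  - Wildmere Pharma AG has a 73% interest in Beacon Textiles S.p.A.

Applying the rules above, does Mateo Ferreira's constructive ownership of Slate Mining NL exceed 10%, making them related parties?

Yes

By sibling attribution (R1), Mateo Ferreira is treated as also owning Tobias Ferreira's interest in Oakhollow Manufacturing Inc, giving 14% + 41% = 55%.
Chain via Oakhollow Manufacturing Inc. → Larkspur Ventures LLC → Stonebridge Shipping BV (R2): 55% × 45% × 13% × 18% = 0.57915% of Slate Mining NL.
Chain via Meridian Group plc → Wildmere Pharma AG → Beacon Textiles S.p.A. (R2): 39% × 87% × 73% × 45% = 11.146005% of Slate Mining NL.
Direct interest in Slate Mining NL: 4%.
Aggregating (R3): 0.57915% + 11.146005% + 4% = 15.725155%.
15.725155% exceeds the 10% threshold, so Mateo is a related party to Slate Mining NL.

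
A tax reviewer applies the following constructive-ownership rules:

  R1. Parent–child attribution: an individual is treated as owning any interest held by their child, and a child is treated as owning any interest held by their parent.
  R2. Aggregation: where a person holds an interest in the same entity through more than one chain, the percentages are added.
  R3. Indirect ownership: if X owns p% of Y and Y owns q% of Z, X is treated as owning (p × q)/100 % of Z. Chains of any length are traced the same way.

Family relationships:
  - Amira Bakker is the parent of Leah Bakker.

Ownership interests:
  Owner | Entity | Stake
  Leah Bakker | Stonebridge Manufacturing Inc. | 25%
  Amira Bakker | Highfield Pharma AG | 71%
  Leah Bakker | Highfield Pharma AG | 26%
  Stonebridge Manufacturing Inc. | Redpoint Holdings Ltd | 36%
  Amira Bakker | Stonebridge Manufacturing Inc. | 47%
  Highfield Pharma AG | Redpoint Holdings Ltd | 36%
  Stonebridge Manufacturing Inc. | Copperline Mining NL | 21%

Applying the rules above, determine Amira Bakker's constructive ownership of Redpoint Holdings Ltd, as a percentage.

By parent–child attribution (R1), Amira Bakker is treated as also owning Leah Bakker's interest in Stonebridge Manufacturing Inc, giving 47% + 25% = 72%.
By parent–child attribution (R1), Amira Bakker is treated as also owning Leah Bakker's interest in Highfield Pharma AG, giving 71% + 26% = 97%.
Chain via Stonebridge Manufacturing Inc. (R3): 72% × 36% = 25.92% of Redpoint Holdings Ltd.
Chain via Highfield Pharma AG (R3): 97% × 36% = 34.92% of Redpoint Holdings Ltd.
Aggregating (R2): 25.92% + 34.92% = 60.84%.

60.84%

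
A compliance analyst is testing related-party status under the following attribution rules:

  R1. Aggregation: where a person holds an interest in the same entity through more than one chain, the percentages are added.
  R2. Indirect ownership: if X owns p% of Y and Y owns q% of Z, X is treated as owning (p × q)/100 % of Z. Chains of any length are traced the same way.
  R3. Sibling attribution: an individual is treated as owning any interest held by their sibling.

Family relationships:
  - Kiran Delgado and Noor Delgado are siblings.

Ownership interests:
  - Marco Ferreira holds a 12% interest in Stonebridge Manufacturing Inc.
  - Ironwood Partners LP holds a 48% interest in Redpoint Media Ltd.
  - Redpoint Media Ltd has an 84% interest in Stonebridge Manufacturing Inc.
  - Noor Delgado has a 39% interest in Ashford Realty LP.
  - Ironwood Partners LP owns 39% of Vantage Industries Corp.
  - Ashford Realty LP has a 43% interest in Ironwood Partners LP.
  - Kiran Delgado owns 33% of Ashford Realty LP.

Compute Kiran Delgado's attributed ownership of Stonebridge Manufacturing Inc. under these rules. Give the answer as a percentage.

By sibling attribution (R3), Kiran Delgado is treated as also owning Noor Delgado's interest in Ashford Realty LP, giving 33% + 39% = 72%.
Chain via Ashford Realty LP → Ironwood Partners LP → Redpoint Media Ltd (R2): 72% × 43% × 48% × 84% = 12.483072% of Stonebridge Manufacturing Inc.

12.483072%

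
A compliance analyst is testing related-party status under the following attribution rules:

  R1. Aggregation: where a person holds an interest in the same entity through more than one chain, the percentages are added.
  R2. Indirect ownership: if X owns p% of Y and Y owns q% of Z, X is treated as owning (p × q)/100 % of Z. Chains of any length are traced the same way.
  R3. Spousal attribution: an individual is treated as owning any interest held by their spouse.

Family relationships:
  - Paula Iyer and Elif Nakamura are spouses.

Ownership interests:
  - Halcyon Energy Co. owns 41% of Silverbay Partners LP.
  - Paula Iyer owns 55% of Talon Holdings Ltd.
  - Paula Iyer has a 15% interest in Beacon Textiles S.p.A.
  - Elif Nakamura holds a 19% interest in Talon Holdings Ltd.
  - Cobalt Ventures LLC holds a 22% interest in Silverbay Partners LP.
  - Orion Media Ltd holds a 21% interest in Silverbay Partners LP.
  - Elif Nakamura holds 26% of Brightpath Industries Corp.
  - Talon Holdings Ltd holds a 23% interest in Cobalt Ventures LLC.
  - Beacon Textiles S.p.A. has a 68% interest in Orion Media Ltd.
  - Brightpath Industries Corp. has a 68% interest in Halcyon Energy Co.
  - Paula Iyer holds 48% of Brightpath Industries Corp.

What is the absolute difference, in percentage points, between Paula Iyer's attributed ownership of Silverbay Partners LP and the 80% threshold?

53.4824

By spousal attribution (R3), Paula Iyer is treated as also owning Elif Nakamura's interest in Brightpath Industries Corp, giving 48% + 26% = 74%.
By spousal attribution (R3), Paula Iyer is treated as also owning Elif Nakamura's interest in Talon Holdings Ltd, giving 55% + 19% = 74%.
Chain via Brightpath Industries Corp. → Halcyon Energy Co. (R2): 74% × 68% × 41% = 20.6312% of Silverbay Partners LP.
Chain via Beacon Textiles S.p.A. → Orion Media Ltd (R2): 15% × 68% × 21% = 2.142% of Silverbay Partners LP.
Chain via Talon Holdings Ltd → Cobalt Ventures LLC (R2): 74% × 23% × 22% = 3.7444% of Silverbay Partners LP.
Aggregating (R1): 20.6312% + 2.142% + 3.7444% = 26.5176%.
26.5176% falls short of the 80% threshold by 53.4824 percentage points.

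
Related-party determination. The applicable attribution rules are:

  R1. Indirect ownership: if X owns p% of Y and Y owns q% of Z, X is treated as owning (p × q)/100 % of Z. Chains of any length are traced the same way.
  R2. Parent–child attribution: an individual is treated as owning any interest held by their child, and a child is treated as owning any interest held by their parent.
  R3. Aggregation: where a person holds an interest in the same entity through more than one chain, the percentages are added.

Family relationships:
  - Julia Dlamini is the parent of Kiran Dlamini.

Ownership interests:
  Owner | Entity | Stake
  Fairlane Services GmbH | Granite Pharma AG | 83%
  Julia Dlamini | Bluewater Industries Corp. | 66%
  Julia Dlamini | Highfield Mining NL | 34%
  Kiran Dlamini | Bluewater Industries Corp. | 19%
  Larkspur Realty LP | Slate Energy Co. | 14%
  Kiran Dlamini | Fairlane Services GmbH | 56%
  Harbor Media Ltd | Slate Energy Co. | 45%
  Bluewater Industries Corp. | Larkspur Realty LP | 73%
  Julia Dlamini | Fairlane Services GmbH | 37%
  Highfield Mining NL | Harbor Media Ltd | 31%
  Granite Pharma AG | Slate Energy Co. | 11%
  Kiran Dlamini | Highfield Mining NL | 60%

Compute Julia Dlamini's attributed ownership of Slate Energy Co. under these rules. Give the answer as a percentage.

30.2909%

By parent–child attribution (R2), Julia Dlamini is treated as also owning Kiran Dlamini's interest in Highfield Mining NL, giving 34% + 60% = 94%.
By parent–child attribution (R2), Julia Dlamini is treated as also owning Kiran Dlamini's interest in Bluewater Industries Corp, giving 66% + 19% = 85%.
By parent–child attribution (R2), Julia Dlamini is treated as also owning Kiran Dlamini's interest in Fairlane Services GmbH, giving 37% + 56% = 93%.
Chain via Highfield Mining NL → Harbor Media Ltd (R1): 94% × 31% × 45% = 13.113% of Slate Energy Co.
Chain via Bluewater Industries Corp. → Larkspur Realty LP (R1): 85% × 73% × 14% = 8.687% of Slate Energy Co.
Chain via Fairlane Services GmbH → Granite Pharma AG (R1): 93% × 83% × 11% = 8.4909% of Slate Energy Co.
Aggregating (R3): 13.113% + 8.687% + 8.4909% = 30.2909%.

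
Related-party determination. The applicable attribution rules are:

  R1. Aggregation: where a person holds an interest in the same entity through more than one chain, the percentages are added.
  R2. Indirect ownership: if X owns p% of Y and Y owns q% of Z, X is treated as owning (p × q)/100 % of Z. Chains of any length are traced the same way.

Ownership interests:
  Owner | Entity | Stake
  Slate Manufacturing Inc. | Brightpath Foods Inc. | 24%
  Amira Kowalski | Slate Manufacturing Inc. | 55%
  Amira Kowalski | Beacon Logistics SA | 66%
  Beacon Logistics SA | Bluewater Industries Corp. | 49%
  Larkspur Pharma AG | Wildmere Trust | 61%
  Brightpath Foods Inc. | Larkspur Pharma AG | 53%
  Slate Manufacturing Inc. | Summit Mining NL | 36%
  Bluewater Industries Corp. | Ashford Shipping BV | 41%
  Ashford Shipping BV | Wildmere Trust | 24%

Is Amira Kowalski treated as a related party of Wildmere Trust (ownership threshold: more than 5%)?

Chain via Beacon Logistics SA → Bluewater Industries Corp. → Ashford Shipping BV (R2): 66% × 49% × 41% × 24% = 3.182256% of Wildmere Trust.
Chain via Slate Manufacturing Inc. → Brightpath Foods Inc. → Larkspur Pharma AG (R2): 55% × 24% × 53% × 61% = 4.26756% of Wildmere Trust.
Aggregating (R1): 3.182256% + 4.26756% = 7.449816%.
7.449816% exceeds the 5% threshold, so Amira is a related party to Wildmere Trust.

Yes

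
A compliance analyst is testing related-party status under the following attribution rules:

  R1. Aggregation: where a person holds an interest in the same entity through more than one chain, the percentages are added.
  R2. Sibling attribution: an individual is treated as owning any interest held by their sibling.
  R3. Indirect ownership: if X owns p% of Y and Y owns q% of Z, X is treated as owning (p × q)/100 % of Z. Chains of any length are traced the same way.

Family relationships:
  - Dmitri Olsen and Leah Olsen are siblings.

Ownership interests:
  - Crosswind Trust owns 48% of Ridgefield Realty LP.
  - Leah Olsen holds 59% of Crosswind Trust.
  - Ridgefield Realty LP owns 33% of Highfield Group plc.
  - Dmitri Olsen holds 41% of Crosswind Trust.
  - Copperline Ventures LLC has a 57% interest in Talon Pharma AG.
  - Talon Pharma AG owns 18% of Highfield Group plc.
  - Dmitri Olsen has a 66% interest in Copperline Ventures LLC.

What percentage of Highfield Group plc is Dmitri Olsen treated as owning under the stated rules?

By sibling attribution (R2), Dmitri Olsen is treated as also owning Leah Olsen's interest in Crosswind Trust, giving 41% + 59% = 100%.
Chain via Copperline Ventures LLC → Talon Pharma AG (R3): 66% × 57% × 18% = 6.7716% of Highfield Group plc.
Chain via Crosswind Trust → Ridgefield Realty LP (R3): 100% × 48% × 33% = 15.84% of Highfield Group plc.
Aggregating (R1): 6.7716% + 15.84% = 22.6116%.

22.6116%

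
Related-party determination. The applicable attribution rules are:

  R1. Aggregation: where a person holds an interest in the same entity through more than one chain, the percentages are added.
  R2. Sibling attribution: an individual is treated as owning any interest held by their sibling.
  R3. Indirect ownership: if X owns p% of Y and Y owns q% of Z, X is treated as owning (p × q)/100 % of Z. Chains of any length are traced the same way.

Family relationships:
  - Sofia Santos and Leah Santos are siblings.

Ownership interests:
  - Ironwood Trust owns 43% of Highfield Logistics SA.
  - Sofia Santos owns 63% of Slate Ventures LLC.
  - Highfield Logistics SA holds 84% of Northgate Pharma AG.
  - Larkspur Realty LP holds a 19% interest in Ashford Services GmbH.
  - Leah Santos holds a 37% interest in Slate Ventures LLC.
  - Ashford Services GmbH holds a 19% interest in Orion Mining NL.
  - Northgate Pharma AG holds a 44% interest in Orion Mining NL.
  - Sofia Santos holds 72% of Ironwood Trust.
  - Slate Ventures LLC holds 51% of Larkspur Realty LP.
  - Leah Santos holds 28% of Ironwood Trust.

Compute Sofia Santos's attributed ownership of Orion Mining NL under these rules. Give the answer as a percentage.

17.7339%

By sibling attribution (R2), Sofia Santos is treated as also owning Leah Santos's interest in Slate Ventures LLC, giving 63% + 37% = 100%.
By sibling attribution (R2), Sofia Santos is treated as also owning Leah Santos's interest in Ironwood Trust, giving 72% + 28% = 100%.
Chain via Slate Ventures LLC → Larkspur Realty LP → Ashford Services GmbH (R3): 100% × 51% × 19% × 19% = 1.8411% of Orion Mining NL.
Chain via Ironwood Trust → Highfield Logistics SA → Northgate Pharma AG (R3): 100% × 43% × 84% × 44% = 15.8928% of Orion Mining NL.
Aggregating (R1): 1.8411% + 15.8928% = 17.7339%.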